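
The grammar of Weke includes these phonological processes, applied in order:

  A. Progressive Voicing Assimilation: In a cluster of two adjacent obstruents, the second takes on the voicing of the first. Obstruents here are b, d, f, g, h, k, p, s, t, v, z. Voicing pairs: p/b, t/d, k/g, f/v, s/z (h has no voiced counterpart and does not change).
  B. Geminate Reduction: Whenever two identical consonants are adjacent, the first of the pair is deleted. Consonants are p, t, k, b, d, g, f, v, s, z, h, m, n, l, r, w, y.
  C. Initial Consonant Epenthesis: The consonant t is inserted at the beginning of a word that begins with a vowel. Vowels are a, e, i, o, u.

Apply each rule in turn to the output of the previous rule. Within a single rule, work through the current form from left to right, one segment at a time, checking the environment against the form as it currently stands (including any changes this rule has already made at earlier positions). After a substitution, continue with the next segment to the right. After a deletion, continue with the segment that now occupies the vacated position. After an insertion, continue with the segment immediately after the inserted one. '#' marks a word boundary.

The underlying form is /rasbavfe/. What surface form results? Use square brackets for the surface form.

A Progressive Voicing Assimilation: [rasbavfe] → [raspavve]
B Geminate Reduction: [raspavve] → [raspave]
C Initial Consonant Epenthesis: no change — [raspave]

[raspave]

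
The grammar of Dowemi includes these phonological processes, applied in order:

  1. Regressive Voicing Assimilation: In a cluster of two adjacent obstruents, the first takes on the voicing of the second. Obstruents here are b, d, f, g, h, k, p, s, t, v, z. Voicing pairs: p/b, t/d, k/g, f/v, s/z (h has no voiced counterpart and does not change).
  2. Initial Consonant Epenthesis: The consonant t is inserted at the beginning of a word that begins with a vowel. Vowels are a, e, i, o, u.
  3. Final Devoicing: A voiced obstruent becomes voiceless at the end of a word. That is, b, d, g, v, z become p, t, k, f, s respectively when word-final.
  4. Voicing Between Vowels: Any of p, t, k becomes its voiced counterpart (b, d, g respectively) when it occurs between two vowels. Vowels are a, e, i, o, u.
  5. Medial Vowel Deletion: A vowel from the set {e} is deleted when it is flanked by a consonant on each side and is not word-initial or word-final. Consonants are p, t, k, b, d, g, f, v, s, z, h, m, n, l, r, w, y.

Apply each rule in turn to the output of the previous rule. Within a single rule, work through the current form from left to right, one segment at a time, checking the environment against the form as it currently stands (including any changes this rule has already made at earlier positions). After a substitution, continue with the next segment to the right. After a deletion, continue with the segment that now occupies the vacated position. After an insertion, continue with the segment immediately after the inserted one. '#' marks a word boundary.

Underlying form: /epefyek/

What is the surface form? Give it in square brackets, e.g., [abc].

1 Regressive Voicing Assimilation: no change — [epefyek]
2 Initial Consonant Epenthesis: [epefyek] → [tepefyek]
3 Final Devoicing: no change — [tepefyek]
4 Voicing Between Vowels: [tepefyek] → [tebefyek]
5 Medial Vowel Deletion: [tebefyek] → [tbfyk]

[tbfyk]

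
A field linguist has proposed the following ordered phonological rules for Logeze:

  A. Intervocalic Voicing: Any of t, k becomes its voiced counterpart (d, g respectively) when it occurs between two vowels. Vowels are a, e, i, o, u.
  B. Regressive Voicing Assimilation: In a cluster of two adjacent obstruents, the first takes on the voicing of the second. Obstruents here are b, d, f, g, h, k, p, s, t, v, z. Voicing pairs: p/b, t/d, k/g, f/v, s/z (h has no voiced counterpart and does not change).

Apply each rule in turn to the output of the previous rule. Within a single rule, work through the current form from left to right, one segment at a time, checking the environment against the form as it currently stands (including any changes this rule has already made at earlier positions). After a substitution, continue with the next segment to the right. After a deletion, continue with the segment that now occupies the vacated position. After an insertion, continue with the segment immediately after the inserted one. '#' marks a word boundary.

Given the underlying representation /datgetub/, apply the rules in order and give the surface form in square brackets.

[dadgedub]

A Intervocalic Voicing: [datgetub] → [datgedub]
B Regressive Voicing Assimilation: [datgedub] → [dadgedub]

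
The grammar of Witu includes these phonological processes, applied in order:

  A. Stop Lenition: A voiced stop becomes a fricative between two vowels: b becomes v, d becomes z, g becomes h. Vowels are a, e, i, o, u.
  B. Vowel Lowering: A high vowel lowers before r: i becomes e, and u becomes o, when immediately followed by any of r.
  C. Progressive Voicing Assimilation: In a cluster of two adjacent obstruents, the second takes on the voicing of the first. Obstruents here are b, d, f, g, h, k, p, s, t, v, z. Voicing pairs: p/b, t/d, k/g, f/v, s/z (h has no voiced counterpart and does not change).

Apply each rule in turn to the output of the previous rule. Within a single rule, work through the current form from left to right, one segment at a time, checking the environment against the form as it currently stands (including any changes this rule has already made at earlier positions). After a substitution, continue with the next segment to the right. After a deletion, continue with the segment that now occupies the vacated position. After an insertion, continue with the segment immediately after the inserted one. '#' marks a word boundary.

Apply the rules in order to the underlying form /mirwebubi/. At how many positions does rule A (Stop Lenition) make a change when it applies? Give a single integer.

A Stop Lenition: [mirwebubi] → [mirwevuvi]
B Vowel Lowering: [mirwevuvi] → [merwevuvi]
C Progressive Voicing Assimilation: no change — [merwevuvi]
Rule A changed 2 position(s).

2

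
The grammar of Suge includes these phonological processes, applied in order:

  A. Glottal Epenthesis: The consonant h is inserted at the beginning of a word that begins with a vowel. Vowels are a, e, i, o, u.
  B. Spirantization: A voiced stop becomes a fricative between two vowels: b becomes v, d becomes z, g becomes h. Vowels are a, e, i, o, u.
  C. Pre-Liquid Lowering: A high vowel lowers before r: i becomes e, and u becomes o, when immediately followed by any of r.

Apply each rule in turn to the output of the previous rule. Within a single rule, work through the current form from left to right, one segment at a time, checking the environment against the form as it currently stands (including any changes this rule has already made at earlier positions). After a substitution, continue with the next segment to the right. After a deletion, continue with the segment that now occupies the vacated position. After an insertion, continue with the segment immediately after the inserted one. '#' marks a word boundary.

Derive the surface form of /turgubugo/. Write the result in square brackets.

[torguvuho]

A Glottal Epenthesis: no change — [turgubugo]
B Spirantization: [turgubugo] → [turguvuho]
C Pre-Liquid Lowering: [turguvuho] → [torguvuho]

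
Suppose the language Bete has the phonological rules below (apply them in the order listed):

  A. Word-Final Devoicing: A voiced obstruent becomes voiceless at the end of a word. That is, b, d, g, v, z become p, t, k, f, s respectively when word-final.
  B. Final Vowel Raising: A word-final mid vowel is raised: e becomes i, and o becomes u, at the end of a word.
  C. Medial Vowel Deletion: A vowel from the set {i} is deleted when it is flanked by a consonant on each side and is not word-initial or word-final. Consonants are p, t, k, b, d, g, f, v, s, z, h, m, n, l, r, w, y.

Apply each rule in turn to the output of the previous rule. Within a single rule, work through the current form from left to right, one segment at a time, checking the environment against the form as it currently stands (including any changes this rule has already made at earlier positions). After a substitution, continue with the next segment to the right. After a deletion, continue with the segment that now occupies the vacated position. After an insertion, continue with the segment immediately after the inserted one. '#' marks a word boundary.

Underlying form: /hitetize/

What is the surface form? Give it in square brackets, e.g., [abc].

[htetzi]

A Word-Final Devoicing: no change — [hitetize]
B Final Vowel Raising: [hitetize] → [hitetizi]
C Medial Vowel Deletion: [hitetizi] → [htetzi]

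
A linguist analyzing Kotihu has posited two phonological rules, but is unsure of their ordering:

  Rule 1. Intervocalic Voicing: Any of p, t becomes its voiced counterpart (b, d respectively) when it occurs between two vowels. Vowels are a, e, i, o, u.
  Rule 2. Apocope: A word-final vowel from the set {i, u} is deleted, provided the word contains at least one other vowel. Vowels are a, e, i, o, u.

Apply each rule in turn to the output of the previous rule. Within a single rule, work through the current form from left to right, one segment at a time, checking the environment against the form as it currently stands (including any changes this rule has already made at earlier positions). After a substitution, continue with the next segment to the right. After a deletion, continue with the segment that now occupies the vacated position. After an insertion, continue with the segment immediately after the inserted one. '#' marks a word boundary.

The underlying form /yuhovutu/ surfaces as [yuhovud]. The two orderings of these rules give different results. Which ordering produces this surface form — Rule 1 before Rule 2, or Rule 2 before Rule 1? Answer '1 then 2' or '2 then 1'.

1 then 2

Order 1 then 2:
  1 Intervocalic Voicing: [yuhovutu] → [yuhovudu]
  2 Apocope: [yuhovudu] → [yuhovud]
  result: [yuhovud]
Order 2 then 1:
  2 Apocope: [yuhovutu] → [yuhovut]
  1 Intervocalic Voicing: no change — [yuhovut]
  result: [yuhovut]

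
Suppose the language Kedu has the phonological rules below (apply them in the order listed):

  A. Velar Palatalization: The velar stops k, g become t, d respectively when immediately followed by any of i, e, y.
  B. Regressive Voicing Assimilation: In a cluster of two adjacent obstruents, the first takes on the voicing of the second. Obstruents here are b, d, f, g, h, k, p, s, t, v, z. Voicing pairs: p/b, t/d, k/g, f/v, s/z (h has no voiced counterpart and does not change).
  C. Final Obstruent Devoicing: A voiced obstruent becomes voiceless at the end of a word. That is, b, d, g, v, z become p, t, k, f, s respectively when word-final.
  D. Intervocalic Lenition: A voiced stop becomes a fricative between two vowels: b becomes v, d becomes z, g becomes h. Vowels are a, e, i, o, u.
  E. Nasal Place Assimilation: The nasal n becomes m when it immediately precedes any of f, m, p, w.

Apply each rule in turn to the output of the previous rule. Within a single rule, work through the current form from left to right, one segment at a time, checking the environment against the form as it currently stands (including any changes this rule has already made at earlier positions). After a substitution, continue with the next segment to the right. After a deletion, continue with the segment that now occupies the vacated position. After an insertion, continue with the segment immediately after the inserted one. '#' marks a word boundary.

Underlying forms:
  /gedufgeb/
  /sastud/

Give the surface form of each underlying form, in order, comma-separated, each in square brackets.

/gedufgeb/:
  A Velar Palatalization: [gedufgeb] → [dedufdeb]
  B Regressive Voicing Assimilation: [dedufdeb] → [deduvdeb]
  C Final Obstruent Devoicing: [deduvdeb] → [deduvdep]
  D Intervocalic Lenition: [deduvdep] → [dezuvdep]
  E Nasal Place Assimilation: no change — [dezuvdep]
/sastud/:
  A Velar Palatalization: no change — [sastud]
  B Regressive Voicing Assimilation: no change — [sastud]
  C Final Obstruent Devoicing: [sastud] → [sastut]
  D Intervocalic Lenition: no change — [sastut]
  E Nasal Place Assimilation: no change — [sastut]

[dezuvdep], [sastut]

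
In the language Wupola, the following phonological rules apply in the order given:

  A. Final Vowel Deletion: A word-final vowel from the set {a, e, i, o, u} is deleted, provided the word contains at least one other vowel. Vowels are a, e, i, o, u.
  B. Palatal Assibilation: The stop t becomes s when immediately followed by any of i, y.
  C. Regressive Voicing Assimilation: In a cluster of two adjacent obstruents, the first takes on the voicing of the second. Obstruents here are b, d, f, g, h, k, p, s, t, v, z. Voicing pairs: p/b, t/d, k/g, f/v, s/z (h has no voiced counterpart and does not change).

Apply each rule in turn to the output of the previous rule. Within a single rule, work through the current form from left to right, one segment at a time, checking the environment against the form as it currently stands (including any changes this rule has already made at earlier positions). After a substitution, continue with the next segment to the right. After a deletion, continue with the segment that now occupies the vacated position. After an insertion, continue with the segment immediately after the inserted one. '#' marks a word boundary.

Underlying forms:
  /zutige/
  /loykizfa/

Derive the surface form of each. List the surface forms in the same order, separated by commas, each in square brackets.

[zusig], [loykisf]

/zutige/:
  A Final Vowel Deletion: [zutige] → [zutig]
  B Palatal Assibilation: [zutig] → [zusig]
  C Regressive Voicing Assimilation: no change — [zusig]
/loykizfa/:
  A Final Vowel Deletion: [loykizfa] → [loykizf]
  B Palatal Assibilation: no change — [loykizf]
  C Regressive Voicing Assimilation: [loykizf] → [loykisf]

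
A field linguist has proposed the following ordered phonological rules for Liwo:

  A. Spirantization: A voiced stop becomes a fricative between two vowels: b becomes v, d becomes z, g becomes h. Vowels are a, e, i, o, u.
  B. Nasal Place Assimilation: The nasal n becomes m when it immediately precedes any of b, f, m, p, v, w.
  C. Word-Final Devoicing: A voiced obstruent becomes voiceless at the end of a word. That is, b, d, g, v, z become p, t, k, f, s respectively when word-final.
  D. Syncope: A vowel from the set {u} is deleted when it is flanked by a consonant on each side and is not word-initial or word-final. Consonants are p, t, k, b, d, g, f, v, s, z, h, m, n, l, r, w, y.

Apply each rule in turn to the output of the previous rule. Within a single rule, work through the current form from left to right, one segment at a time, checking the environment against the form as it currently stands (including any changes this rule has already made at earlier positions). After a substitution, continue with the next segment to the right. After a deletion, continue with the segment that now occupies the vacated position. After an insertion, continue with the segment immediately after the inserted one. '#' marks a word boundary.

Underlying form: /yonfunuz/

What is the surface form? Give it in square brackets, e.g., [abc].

[yomfns]

A Spirantization: no change — [yonfunuz]
B Nasal Place Assimilation: [yonfunuz] → [yomfunuz]
C Word-Final Devoicing: [yomfunuz] → [yomfunus]
D Syncope: [yomfunus] → [yomfns]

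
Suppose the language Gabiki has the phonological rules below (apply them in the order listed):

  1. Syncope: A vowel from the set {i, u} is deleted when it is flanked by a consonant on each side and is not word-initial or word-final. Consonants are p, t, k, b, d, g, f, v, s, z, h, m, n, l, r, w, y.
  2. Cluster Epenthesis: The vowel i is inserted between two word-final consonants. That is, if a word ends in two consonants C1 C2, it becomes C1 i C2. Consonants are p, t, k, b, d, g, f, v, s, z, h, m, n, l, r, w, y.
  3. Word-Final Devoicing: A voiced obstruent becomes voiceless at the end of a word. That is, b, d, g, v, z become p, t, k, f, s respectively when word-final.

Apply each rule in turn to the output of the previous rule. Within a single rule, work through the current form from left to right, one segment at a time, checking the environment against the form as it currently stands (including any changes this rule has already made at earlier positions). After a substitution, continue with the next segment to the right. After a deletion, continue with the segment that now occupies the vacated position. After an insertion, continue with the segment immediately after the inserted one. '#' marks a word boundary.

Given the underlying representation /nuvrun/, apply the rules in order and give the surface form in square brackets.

1 Syncope: [nuvrun] → [nvrn]
2 Cluster Epenthesis: [nvrn] → [nvrin]
3 Word-Final Devoicing: no change — [nvrin]

[nvrin]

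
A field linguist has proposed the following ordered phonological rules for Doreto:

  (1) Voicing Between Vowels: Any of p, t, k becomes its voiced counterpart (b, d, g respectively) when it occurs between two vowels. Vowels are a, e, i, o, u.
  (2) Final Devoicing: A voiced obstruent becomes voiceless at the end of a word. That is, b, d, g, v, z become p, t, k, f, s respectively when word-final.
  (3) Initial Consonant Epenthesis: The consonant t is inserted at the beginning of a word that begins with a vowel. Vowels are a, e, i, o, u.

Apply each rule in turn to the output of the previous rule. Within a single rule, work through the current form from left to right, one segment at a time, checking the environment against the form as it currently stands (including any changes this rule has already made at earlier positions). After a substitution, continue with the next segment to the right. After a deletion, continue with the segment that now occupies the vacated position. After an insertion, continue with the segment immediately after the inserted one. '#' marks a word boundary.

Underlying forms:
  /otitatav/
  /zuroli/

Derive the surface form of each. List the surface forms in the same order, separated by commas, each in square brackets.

[todidadaf], [zuroli]

/otitatav/:
  (1) Voicing Between Vowels: [otitatav] → [odidadav]
  (2) Final Devoicing: [odidadav] → [odidadaf]
  (3) Initial Consonant Epenthesis: [odidadaf] → [todidadaf]
/zuroli/:
  (1) Voicing Between Vowels: no change — [zuroli]
  (2) Final Devoicing: no change — [zuroli]
  (3) Initial Consonant Epenthesis: no change — [zuroli]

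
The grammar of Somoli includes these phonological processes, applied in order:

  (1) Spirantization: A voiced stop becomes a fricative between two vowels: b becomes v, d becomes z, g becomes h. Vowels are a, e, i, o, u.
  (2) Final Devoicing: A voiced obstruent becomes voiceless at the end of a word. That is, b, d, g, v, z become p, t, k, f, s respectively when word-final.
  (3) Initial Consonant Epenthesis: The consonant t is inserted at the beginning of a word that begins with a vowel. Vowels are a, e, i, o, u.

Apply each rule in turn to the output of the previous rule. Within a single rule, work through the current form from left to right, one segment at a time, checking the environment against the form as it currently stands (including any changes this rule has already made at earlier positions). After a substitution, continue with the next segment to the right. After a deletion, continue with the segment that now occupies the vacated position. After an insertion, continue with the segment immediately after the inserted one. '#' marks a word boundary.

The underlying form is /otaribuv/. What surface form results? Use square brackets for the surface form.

[totarivuf]

(1) Spirantization: [otaribuv] → [otarivuv]
(2) Final Devoicing: [otarivuv] → [otarivuf]
(3) Initial Consonant Epenthesis: [otarivuf] → [totarivuf]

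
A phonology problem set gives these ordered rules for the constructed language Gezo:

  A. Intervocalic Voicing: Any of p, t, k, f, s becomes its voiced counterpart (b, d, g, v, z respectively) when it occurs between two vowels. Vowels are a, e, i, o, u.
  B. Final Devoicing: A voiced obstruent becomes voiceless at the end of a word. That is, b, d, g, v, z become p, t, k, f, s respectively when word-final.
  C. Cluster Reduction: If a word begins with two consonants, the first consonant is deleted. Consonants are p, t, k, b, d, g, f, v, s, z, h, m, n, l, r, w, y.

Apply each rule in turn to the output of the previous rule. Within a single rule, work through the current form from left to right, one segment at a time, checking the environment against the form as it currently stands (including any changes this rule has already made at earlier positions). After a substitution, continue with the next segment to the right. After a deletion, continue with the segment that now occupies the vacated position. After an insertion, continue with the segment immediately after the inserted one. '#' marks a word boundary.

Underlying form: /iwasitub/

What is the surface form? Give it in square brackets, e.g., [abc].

[iwazidup]

A Intervocalic Voicing: [iwasitub] → [iwazidub]
B Final Devoicing: [iwazidub] → [iwazidup]
C Cluster Reduction: no change — [iwazidup]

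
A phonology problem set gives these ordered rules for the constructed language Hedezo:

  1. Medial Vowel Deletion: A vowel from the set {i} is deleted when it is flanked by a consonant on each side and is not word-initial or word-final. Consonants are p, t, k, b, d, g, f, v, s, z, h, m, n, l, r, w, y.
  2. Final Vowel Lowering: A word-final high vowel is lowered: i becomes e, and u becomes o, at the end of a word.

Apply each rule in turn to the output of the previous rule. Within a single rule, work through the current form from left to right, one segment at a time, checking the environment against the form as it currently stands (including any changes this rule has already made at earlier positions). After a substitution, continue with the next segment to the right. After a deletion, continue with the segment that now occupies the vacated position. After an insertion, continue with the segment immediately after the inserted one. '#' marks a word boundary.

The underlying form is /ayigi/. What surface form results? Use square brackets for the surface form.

1 Medial Vowel Deletion: [ayigi] → [aygi]
2 Final Vowel Lowering: [aygi] → [ayge]

[ayge]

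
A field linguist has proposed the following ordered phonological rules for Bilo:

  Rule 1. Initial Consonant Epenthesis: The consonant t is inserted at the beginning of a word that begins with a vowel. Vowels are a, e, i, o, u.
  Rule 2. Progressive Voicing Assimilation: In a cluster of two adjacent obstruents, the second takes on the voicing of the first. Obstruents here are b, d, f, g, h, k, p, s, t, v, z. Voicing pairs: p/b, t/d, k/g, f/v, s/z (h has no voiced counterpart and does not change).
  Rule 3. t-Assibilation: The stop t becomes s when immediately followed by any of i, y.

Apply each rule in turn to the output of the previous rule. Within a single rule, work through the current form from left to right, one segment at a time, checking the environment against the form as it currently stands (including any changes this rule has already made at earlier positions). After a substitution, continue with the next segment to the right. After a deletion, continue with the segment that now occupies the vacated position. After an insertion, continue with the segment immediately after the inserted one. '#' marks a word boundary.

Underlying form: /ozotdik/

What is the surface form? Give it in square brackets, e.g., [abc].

[tozotsik]

Rule 1 Initial Consonant Epenthesis: [ozotdik] → [tozotdik]
Rule 2 Progressive Voicing Assimilation: [tozotdik] → [tozottik]
Rule 3 t-Assibilation: [tozottik] → [tozotsik]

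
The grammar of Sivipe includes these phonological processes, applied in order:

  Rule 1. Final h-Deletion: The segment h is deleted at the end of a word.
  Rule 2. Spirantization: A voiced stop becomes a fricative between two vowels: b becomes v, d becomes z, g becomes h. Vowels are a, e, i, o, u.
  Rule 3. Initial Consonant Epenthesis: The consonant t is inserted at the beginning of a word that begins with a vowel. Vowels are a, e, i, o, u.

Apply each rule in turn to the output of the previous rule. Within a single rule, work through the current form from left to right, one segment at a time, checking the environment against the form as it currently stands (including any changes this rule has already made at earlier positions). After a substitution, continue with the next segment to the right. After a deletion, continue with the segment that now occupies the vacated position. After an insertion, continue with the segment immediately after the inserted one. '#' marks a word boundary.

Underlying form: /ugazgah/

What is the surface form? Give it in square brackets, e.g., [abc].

[tuhazga]

Rule 1 Final h-Deletion: [ugazgah] → [ugazga]
Rule 2 Spirantization: [ugazga] → [uhazga]
Rule 3 Initial Consonant Epenthesis: [uhazga] → [tuhazga]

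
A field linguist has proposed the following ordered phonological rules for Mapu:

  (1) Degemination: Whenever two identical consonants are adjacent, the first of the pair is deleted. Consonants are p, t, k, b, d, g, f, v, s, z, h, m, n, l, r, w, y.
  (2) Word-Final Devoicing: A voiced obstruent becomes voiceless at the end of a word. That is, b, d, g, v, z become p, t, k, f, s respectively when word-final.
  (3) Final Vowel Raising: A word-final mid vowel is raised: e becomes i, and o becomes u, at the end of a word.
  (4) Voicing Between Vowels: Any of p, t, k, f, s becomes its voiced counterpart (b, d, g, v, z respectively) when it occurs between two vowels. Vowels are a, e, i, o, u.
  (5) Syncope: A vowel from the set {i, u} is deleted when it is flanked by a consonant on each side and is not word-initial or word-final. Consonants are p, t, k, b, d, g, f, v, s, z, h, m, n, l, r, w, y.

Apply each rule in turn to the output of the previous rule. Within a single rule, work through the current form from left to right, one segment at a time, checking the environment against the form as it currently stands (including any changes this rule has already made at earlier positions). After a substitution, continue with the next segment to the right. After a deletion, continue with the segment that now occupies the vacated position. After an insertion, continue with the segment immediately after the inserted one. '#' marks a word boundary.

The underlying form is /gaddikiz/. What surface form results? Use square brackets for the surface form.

[gadgs]

(1) Degemination: [gaddikiz] → [gadikiz]
(2) Word-Final Devoicing: [gadikiz] → [gadikis]
(3) Final Vowel Raising: no change — [gadikis]
(4) Voicing Between Vowels: [gadikis] → [gadigis]
(5) Syncope: [gadigis] → [gadgs]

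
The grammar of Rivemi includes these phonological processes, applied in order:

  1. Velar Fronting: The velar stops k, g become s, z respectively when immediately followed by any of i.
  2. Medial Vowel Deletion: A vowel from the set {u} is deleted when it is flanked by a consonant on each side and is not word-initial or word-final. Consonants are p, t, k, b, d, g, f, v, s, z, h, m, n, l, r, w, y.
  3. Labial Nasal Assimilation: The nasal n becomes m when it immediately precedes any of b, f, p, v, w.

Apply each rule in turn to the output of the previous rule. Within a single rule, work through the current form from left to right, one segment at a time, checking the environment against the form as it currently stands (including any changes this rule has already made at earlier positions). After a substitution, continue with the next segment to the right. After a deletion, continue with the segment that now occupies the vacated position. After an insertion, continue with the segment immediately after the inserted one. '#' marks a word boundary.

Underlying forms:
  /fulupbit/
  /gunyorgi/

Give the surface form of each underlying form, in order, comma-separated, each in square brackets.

[flpbit], [gnyorzi]

/fulupbit/:
  1 Velar Fronting: no change — [fulupbit]
  2 Medial Vowel Deletion: [fulupbit] → [flpbit]
  3 Labial Nasal Assimilation: no change — [flpbit]
/gunyorgi/:
  1 Velar Fronting: [gunyorgi] → [gunyorzi]
  2 Medial Vowel Deletion: [gunyorzi] → [gnyorzi]
  3 Labial Nasal Assimilation: no change — [gnyorzi]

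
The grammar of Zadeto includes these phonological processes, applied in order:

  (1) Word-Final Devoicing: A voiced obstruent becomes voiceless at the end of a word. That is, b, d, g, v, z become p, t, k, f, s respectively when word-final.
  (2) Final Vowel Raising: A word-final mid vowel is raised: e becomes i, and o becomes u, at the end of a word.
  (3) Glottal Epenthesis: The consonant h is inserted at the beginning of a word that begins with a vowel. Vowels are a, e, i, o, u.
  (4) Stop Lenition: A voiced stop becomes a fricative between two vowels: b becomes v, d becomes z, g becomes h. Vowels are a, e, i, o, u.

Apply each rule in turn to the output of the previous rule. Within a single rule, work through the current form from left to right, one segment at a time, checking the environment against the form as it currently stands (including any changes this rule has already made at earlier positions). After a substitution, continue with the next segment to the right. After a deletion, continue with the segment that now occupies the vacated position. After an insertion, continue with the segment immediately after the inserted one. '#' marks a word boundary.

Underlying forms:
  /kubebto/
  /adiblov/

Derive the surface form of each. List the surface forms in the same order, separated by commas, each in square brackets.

[kuvebtu], [haziblof]

/kubebto/:
  (1) Word-Final Devoicing: no change — [kubebto]
  (2) Final Vowel Raising: [kubebto] → [kubebtu]
  (3) Glottal Epenthesis: no change — [kubebtu]
  (4) Stop Lenition: [kubebtu] → [kuvebtu]
/adiblov/:
  (1) Word-Final Devoicing: [adiblov] → [adiblof]
  (2) Final Vowel Raising: no change — [adiblof]
  (3) Glottal Epenthesis: [adiblof] → [hadiblof]
  (4) Stop Lenition: [hadiblof] → [haziblof]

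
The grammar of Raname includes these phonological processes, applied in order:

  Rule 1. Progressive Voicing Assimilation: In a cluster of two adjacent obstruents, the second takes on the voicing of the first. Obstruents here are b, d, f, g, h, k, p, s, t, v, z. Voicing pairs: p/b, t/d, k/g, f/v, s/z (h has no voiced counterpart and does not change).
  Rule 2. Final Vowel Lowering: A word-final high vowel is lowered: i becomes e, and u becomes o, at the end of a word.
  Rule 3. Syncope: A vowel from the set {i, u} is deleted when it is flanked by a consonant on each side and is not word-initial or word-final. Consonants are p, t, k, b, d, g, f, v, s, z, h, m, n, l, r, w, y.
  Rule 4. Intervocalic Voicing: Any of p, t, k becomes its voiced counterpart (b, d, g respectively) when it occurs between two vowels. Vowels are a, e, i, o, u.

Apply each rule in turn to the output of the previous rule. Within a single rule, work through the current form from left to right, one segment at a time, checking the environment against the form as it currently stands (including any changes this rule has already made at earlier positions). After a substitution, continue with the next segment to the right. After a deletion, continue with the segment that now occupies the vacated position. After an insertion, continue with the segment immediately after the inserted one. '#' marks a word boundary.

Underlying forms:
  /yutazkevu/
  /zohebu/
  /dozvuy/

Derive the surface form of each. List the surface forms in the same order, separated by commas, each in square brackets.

/yutazkevu/:
  Rule 1 Progressive Voicing Assimilation: [yutazkevu] → [yutazgevu]
  Rule 2 Final Vowel Lowering: [yutazgevu] → [yutazgevo]
  Rule 3 Syncope: [yutazgevo] → [ytazgevo]
  Rule 4 Intervocalic Voicing: no change — [ytazgevo]
/zohebu/:
  Rule 1 Progressive Voicing Assimilation: no change — [zohebu]
  Rule 2 Final Vowel Lowering: [zohebu] → [zohebo]
  Rule 3 Syncope: no change — [zohebo]
  Rule 4 Intervocalic Voicing: no change — [zohebo]
/dozvuy/:
  Rule 1 Progressive Voicing Assimilation: no change — [dozvuy]
  Rule 2 Final Vowel Lowering: no change — [dozvuy]
  Rule 3 Syncope: [dozvuy] → [dozvy]
  Rule 4 Intervocalic Voicing: no change — [dozvy]

[ytazgevo], [zohebo], [dozvy]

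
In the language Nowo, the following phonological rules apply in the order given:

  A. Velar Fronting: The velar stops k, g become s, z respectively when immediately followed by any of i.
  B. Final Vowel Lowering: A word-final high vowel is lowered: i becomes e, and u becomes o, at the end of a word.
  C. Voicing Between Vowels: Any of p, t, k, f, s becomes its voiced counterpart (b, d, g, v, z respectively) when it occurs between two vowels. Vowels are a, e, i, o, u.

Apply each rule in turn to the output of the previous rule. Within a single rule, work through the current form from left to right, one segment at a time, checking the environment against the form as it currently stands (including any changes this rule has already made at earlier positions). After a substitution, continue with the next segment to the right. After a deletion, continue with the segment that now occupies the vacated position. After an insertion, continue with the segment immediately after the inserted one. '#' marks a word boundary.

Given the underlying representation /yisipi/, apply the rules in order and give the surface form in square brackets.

[yizibe]

A Velar Fronting: no change — [yisipi]
B Final Vowel Lowering: [yisipi] → [yisipe]
C Voicing Between Vowels: [yisipe] → [yizibe]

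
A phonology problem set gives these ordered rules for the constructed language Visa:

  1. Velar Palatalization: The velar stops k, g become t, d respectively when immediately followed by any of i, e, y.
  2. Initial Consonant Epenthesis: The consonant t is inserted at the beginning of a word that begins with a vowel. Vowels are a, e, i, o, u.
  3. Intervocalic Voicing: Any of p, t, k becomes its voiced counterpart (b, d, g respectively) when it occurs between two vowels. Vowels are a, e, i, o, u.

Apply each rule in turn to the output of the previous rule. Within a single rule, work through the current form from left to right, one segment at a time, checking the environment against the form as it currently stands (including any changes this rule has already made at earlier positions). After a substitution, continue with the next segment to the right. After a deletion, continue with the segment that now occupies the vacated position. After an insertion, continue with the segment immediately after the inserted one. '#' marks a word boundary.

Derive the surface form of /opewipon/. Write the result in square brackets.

[tobewibon]

1 Velar Palatalization: no change — [opewipon]
2 Initial Consonant Epenthesis: [opewipon] → [topewipon]
3 Intervocalic Voicing: [topewipon] → [tobewibon]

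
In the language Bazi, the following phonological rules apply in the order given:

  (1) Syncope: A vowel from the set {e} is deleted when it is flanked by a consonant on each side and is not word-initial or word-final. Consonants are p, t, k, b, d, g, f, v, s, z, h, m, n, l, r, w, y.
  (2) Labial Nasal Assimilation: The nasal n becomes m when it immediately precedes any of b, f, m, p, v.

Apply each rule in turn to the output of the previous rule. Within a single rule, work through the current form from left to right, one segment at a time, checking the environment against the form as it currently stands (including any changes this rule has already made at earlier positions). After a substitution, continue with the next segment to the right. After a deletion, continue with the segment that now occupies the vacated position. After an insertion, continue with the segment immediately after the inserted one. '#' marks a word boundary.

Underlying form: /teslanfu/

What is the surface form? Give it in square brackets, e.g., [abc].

[tslamfu]

(1) Syncope: [teslanfu] → [tslanfu]
(2) Labial Nasal Assimilation: [tslanfu] → [tslamfu]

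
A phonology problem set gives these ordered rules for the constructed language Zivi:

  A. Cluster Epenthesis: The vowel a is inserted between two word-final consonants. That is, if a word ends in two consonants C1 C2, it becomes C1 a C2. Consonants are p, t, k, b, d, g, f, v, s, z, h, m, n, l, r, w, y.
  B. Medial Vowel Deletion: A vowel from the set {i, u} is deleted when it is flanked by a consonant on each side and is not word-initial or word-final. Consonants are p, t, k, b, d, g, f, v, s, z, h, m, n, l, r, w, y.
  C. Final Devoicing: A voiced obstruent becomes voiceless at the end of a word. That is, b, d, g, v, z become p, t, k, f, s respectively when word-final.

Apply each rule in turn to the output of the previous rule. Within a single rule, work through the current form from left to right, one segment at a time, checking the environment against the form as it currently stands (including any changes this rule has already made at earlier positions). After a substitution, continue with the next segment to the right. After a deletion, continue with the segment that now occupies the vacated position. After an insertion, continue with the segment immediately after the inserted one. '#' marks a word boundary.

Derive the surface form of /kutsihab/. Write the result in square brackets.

[ktshap]

A Cluster Epenthesis: no change — [kutsihab]
B Medial Vowel Deletion: [kutsihab] → [ktshab]
C Final Devoicing: [ktshab] → [ktshap]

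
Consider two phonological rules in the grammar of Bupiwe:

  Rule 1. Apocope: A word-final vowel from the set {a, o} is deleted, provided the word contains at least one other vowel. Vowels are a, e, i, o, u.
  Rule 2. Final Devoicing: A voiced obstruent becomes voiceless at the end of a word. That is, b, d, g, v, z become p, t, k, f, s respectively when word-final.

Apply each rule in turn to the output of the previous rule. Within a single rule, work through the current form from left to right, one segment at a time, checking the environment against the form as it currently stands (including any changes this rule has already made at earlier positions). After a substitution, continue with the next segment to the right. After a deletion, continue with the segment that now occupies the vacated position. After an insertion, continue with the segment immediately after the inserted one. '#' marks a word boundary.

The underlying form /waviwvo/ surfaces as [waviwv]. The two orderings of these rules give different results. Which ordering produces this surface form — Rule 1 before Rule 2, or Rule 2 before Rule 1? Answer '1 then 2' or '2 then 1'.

2 then 1

Order 1 then 2:
  1 Apocope: [waviwvo] → [waviwv]
  2 Final Devoicing: [waviwv] → [waviwf]
  result: [waviwf]
Order 2 then 1:
  2 Final Devoicing: no change — [waviwvo]
  1 Apocope: [waviwvo] → [waviwv]
  result: [waviwv]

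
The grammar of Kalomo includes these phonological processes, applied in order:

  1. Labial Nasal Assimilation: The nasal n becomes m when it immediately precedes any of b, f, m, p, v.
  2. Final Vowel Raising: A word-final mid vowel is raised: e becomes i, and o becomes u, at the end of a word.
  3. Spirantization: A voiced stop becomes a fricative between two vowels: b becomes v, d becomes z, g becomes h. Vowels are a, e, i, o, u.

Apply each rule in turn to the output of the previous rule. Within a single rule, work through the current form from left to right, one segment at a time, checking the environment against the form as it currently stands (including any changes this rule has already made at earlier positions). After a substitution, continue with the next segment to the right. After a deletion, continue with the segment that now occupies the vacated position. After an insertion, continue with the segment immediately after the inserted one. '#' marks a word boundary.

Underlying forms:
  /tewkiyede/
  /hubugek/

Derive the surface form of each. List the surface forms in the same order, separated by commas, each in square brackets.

/tewkiyede/:
  1 Labial Nasal Assimilation: no change — [tewkiyede]
  2 Final Vowel Raising: [tewkiyede] → [tewkiyedi]
  3 Spirantization: [tewkiyedi] → [tewkiyezi]
/hubugek/:
  1 Labial Nasal Assimilation: no change — [hubugek]
  2 Final Vowel Raising: no change — [hubugek]
  3 Spirantization: [hubugek] → [huvuhek]

[tewkiyezi], [huvuhek]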